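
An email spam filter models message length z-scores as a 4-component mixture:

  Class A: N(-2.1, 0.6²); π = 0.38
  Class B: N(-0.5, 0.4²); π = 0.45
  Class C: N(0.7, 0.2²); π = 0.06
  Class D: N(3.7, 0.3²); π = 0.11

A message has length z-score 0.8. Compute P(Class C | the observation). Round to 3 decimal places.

P(component k | x) = π_k·f_k(x) / marginal(x), where marginal(x) = Σ_j π_j·f_j(x).
Component likelihoods at x = 0.8:
  f_A = 5.62287e-06
  f_B = 0.00507262
  f_C = 1.76033
  f_D = 6.8012e-21
Multiply by the mixture weights:
  π_A·f_A = 0.38 × 5.62287e-06 = 2.13669e-06
  π_B·f_B = 0.45 × 0.00507262 = 0.00228268
  π_C·f_C = 0.06 × 1.76033 = 0.10562
  π_D·f_D = 0.11 × 6.8012e-21 = 7.48132e-22
Marginal: 2.13669e-06 + 0.00228268 + 0.10562 + 7.48132e-22 = 0.107904
P(Class C | the observation) ≈ 0.979

0.979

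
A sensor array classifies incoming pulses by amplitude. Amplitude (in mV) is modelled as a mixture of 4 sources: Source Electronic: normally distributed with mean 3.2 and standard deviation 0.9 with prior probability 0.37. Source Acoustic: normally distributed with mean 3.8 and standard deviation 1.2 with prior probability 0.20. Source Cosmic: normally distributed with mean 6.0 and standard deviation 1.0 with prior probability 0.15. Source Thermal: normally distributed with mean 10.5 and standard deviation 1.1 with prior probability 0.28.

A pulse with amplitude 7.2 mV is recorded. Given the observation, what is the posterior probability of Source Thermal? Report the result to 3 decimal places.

0.036

P(component k | x) = w_k·f_k(x) / marginal(x), where marginal(x) = Σ_j w_j·f_j(x).
Normal densities:
  L_Electronic = 2.27688e-05
  L_Acoustic = 0.00600508
  L_Cosmic = 0.194186
  L_Thermal = 0.00402895
Unnormalised posteriors:
  w_Electronic·L_Electronic = 0.37 × 2.27688e-05 = 8.42444e-06
  w_Acoustic·L_Acoustic = 0.20 × 0.00600508 = 0.00120102
  w_Cosmic·L_Cosmic = 0.15 × 0.194186 = 0.0291279
  w_Thermal·L_Thermal = 0.28 × 0.00402895 = 0.00112811
Marginal: 8.42444e-06 + 0.00120102 + 0.0291279 + 0.00112811 = 0.0314655
P(Source Thermal | data) = 0.00112811 / 0.0314655 ≈ 0.036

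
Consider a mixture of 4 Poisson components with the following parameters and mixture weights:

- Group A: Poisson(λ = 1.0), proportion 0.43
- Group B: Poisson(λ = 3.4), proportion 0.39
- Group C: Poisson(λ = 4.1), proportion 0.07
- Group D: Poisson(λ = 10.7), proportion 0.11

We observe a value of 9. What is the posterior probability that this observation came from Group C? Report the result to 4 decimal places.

P(component k | x) = π_k·f_k(x) / marginal(x), where marginal(x) = Σ_j π_j·f_j(x).
Poisson probabilities:
  f_A = 1.01378e-06
  f_B = 0.00558401
  f_C = 0.0149515
  f_D = 0.114219
Unnormalised posteriors:
  π_A·f_A = 0.43 × 1.01378e-06 = 4.35924e-07
  π_B·f_B = 0.39 × 0.00558401 = 0.00217776
  π_C·f_C = 0.07 × 0.0149515 = 0.0010466
  π_D·f_D = 0.11 × 0.114219 = 0.0125641
Denominator: 4.35924e-07 + 0.00217776 + 0.0010466 + 0.0125641 = 0.0157889
P(Group C | 9) = 0.0010466 / 0.0157889 ≈ 0.0663

0.0663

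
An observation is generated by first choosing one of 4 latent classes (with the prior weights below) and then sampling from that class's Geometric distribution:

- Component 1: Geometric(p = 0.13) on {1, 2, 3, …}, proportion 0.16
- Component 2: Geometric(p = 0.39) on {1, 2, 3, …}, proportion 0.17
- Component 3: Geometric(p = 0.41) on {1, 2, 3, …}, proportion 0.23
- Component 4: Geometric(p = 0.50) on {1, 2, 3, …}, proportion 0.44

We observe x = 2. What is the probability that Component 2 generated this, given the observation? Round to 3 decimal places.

Apply Bayes' rule: the posterior for each component is proportional to its prior times its likelihood at x.
Geometric probabilities:
  f_1 = 0.13·(1−0.13)^1 = 0.13·0.87 = 0.1131
  f_2 = 0.39·(1−0.39)^1 = 0.39·0.61 = 0.2379
  f_3 = 0.41·(1−0.41)^1 = 0.41·0.59 = 0.2419
  f_4 = 0.50·(1−0.50)^1 = 0.50·0.5 = 0.25
Multiply by the mixture weights:
  P(Z=1)·f_1 = 0.16 × 0.1131 = 0.018096
  P(Z=2)·f_2 = 0.17 × 0.2379 = 0.040443
  P(Z=3)·f_3 = 0.23 × 0.2419 = 0.055637
  P(Z=4)·f_4 = 0.44 × 0.25 = 0.11
Marginal: 0.018096 + 0.040443 + 0.055637 + 0.11 = 0.224176
Responsibility of Component 2: 0.040443 / 0.224176 ≈ 0.180

0.180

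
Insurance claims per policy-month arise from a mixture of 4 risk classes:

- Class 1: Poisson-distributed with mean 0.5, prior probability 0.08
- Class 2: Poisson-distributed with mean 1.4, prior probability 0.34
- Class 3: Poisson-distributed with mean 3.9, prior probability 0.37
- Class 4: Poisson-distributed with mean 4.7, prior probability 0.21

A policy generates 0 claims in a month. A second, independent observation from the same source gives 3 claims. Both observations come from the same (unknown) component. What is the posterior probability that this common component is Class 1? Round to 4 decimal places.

P(component k | x) = P(Z=k)·f_k(x) / marginal(x), where marginal(x) = Σ_j P(Z=j)·f_j(x).
Since both observations come from the same component, the likelihood for component k is f_k(x₁)·f_k(x₂).
  p_1 = [0.606531] × [0.0126361] = 0.00766416
  p_2 = [0.246597] × [0.112777] = 0.0278105
  p_3 = [0.0202419] × [0.200122] = 0.00405084
  p_4 = [0.00909528] × [0.157383] = 0.00143144
Multiply by the mixture weights:
  P(Z=1)·p_1 = 0.08 × 0.00766416 = 0.000613132
  P(Z=2)·p_2 = 0.34 × 0.0278105 = 0.00945556
  P(Z=3)·p_3 = 0.37 × 0.00405084 = 0.00149881
  P(Z=4)·p_4 = 0.21 × 0.00143144 = 0.000300603
Sum: 0.000613132 + 0.00945556 + 0.00149881 + 0.000300603 = 0.0118681
So the posterior for Class 1 is 0.000613132 / 0.0118681 ≈ 0.0517.

0.0517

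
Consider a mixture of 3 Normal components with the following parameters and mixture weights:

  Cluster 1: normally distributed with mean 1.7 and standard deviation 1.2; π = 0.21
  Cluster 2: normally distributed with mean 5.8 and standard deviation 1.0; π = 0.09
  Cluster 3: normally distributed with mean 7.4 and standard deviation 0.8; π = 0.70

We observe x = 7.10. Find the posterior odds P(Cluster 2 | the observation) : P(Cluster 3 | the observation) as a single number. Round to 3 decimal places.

Since P(k|x) ∝ P(Z=k) f_k(x), the posterior odds are P(Z=i) f_i(x) / (P(Z=j) f_j(x)).
Normal densities:
  L_1 = (1/(1.2·√(2π)))·exp(−(7.10−1.7)²/(2·1.2²)) = 0.332452·exp(-10.12500) = 1.33198e-05
  L_2 = (1/(1.0·√(2π)))·exp(−(7.10−5.8)²/(2·1.0²)) = 0.398942·exp(-0.84500) = 0.171369
  L_3 = (1/(0.8·√(2π)))·exp(−(7.10−7.4)²/(2·0.8²)) = 0.498678·exp(-0.07031) = 0.464819
0.0154232 / 0.325373 ≈ 0.047

0.047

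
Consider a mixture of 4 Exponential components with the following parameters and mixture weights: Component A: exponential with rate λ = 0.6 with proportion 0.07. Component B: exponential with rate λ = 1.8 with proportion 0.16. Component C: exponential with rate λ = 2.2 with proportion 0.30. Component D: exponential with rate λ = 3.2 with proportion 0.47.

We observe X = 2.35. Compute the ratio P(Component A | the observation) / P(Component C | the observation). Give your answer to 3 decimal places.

Since P(k|x) ∝ w_k f_k(x), the posterior odds are w_i f_i(x) / (w_j f_j(x)).
Evaluate each component's likelihood at the observed value:
  p_A = 0.146486
  p_B = 0.0261943
  p_C = 0.0125061
  p_D = 0.00173482
Odds = (0.07/0.30) × (0.146486/0.0125061) = 0.233333 × 11.7132 ≈ 2.733

2.733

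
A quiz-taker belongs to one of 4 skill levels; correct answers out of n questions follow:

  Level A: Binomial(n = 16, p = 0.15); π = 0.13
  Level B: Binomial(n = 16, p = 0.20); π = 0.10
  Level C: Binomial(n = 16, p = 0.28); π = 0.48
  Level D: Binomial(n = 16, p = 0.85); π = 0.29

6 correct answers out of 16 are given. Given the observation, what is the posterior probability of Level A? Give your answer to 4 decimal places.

P(component k | x) = P(Z=k)·f_k(x) / marginal(x), where marginal(x) = Σ_j P(Z=j)·f_j(x).
Component likelihoods at x = 6 correct answers out of 16:
  p_A = C(16,6)·0.15^6·0.85^10 = 8008·1.13906e-05·0.196874 = 0.0179581
  p_B = C(16,6)·0.20^6·0.80^10 = 8008·6.4e-05·0.107374 = 0.0550306
  p_C = C(16,6)·0.28^6·0.72^10 = 8008·0.00048189·0.0374391 = 0.144477
  p_D = C(16,6)·0.85^6·0.15^10 = 8008·0.37715·5.7665e-09 = 1.74161e-05
Unnormalised posteriors:
  P(Z=A)·p_A = 0.13 × 0.0179581 = 0.00233456
  P(Z=B)·p_B = 0.10 × 0.0550306 = 0.00550306
  P(Z=C)·p_C = 0.48 × 0.144477 = 0.0693487
  P(Z=D)·p_D = 0.29 × 1.74161e-05 = 5.05066e-06
Sum: 0.00233456 + 0.00550306 + 0.0693487 + 5.05066e-06 = 0.0771914
Responsibility of Level A: 0.00233456 / 0.0771914 ≈ 0.0302

0.0302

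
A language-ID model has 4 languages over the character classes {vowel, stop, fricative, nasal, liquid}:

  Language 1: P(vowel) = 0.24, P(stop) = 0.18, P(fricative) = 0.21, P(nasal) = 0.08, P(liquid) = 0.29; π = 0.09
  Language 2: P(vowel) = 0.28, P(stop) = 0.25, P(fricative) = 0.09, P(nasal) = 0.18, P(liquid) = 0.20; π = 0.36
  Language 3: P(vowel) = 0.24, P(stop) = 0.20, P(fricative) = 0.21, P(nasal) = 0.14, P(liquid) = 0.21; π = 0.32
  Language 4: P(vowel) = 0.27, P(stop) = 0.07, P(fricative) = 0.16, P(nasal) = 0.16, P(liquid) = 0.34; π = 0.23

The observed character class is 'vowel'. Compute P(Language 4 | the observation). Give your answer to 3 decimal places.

Posterior ∝ prior × likelihood, so P(k | x) ∝ π_k f_k(x); normalise over all components.
Component likelihoods at x = 'vowel':
  p_1 = P(vowel | comp) = 0.24
  p_2 = P(vowel | comp) = 0.28
  p_3 = P(vowel | comp) = 0.24
  p_4 = P(vowel | comp) = 0.27
Weight by the priors:
  π_1·p_1 = 0.09 × 0.24 = 0.0216
  π_2·p_2 = 0.36 × 0.28 = 0.1008
  π_3·p_3 = 0.32 × 0.24 = 0.0768
  π_4·p_4 = 0.23 × 0.27 = 0.0621
Normaliser: 0.0216 + 0.1008 + 0.0768 + 0.0621 = 0.2613
Responsibility of Language 4: 0.0621 / 0.2613 ≈ 0.238

0.238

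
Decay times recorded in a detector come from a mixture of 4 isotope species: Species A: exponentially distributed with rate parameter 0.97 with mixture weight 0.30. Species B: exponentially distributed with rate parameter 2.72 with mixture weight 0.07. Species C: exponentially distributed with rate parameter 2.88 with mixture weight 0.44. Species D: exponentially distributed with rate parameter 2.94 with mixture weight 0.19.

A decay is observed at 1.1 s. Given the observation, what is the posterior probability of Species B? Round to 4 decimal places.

0.0516

By Bayes' theorem, P(k | x) = π_k f_k(x) / Σ_j π_j f_j(x).
Exponential densities:
  L_A = 0.97·e^(−0.97·1.1) = 0.97·e^(−1.0670) = 0.333718
  L_B = 2.72·e^(−2.72·1.1) = 2.72·e^(−2.9920) = 0.136509
  L_C = 2.88·e^(−2.88·1.1) = 2.88·e^(−3.1680) = 0.121213
  L_D = 2.94·e^(−2.94·1.1) = 2.94·e^(−3.2340) = 0.115835
Unnormalised posteriors:
  π_A·L_A = 0.30 × 0.333718 = 0.100115
  π_B·L_B = 0.07 × 0.136509 = 0.0095556
  π_C·L_C = 0.44 × 0.121213 = 0.0533335
  π_D·L_D = 0.19 × 0.115835 = 0.0220086
Normaliser: 0.100115 + 0.0095556 + 0.0533335 + 0.0220086 = 0.185013
So the posterior for Species B is 0.0095556 / 0.185013 ≈ 0.0516.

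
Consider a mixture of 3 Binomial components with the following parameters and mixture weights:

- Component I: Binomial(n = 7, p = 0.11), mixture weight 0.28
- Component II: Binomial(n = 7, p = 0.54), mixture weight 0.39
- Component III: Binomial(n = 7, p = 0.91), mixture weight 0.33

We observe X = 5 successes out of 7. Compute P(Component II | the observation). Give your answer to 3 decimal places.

By Bayes' theorem, P(k | x) = π_k f_k(x) / Σ_j π_j f_j(x).
Component likelihoods at x = 5 successes out of 7:
  L_I = C(7,5)·0.11^5·0.89^2 = 21·1.61051e-05·0.7921 = 0.000267894
  L_II = C(7,5)·0.54^5·0.46^2 = 21·0.0459165·0.2116 = 0.204035
  L_III = C(7,5)·0.91^5·0.09^2 = 21·0.624032·0.0081 = 0.106148
Unnormalised posteriors:
  π_I·L_I = 0.28 × 0.000267894 = 7.50103e-05
  π_II·L_II = 0.39 × 0.204035 = 0.0795735
  π_III·L_III = 0.33 × 0.106148 = 0.0350288
Denominator: 7.50103e-05 + 0.0795735 + 0.0350288 = 0.114677
Responsibility of Component II: 0.0795735 / 0.114677 ≈ 0.694

0.694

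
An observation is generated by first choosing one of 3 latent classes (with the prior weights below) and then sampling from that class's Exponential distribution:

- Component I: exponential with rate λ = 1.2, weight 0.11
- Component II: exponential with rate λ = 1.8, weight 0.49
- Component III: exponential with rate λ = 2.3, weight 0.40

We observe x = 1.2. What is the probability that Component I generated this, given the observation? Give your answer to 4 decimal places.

The responsibility of component k is π_k f_k(x) divided by Σ_j π_j f_j(x).
Exponential densities:
  f_I = 0.284313
  f_II = 0.207585
  f_III = 0.145571
Unnormalised posteriors:
  π_I·f_I = 0.11 × 0.284313 = 0.0312745
  π_II·f_II = 0.49 × 0.207585 = 0.101717
  π_III·f_III = 0.40 × 0.145571 = 0.0582284
Denominator: 0.0312745 + 0.101717 + 0.0582284 = 0.19122
P(Component I | 1.2) = 0.0312745 / 0.19122 ≈ 0.1636

0.1636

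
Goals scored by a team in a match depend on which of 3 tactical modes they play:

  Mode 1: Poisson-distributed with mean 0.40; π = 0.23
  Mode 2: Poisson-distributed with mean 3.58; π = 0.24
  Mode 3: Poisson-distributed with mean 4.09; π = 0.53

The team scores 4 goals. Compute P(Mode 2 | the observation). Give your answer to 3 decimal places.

The responsibility of component k is π_k f_k(x) divided by Σ_j π_j f_j(x).
Component likelihoods at x = 4 goals:
  p_1 = e^(−0.40)·0.40^4/4! = 0.000715008
  p_2 = e^(−3.58)·3.58^4/4! = 0.190786
  p_3 = e^(−4.09)·4.09^4/4! = 0.195172
Multiply by the mixture weights:
  π_1·p_1 = 0.23 × 0.000715008 = 0.000164452
  π_2·p_2 = 0.24 × 0.190786 = 0.0457887
  π_3·p_3 = 0.53 × 0.195172 = 0.103441
Marginal: 0.000164452 + 0.0457887 + 0.103441 = 0.149394
So the posterior for Mode 2 is 0.0457887 / 0.149394 ≈ 0.306.

0.306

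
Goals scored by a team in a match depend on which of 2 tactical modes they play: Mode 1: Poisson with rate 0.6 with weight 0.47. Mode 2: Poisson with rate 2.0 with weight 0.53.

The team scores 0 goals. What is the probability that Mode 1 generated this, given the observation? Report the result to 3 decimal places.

0.782

By Bayes' theorem, P(k | x) = w_k f_k(x) / Σ_j w_j f_j(x).
Poisson probabilities:
  L_1 = e^(−0.6)·0.6^0/0! = 0.548812
  L_2 = e^(−2.0)·2.0^0/0! = 0.135335
Multiply by the mixture weights:
  w_1·L_1 = 0.47 × 0.548812 = 0.257941
  w_2·L_2 = 0.53 × 0.135335 = 0.0717277
Sum: 0.257941 + 0.0717277 = 0.329669
So the posterior for Mode 1 is 0.257941 / 0.329669 ≈ 0.782.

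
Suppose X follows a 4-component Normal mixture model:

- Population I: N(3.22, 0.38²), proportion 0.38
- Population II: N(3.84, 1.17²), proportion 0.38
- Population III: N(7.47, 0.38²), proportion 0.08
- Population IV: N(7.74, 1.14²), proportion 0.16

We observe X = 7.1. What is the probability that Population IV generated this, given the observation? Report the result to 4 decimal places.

Posterior ∝ prior × likelihood, so P(k | x) ∝ π_k f_k(x); normalise over all components.
Normal densities:
  f_I = (1/(0.38·√(2π)))·exp(−(7.1−3.22)²/(2·0.38²)) = 1.049848·exp(-52.12742) = 2.41254e-23
  f_II = (1/(1.17·√(2π)))·exp(−(7.1−3.84)²/(2·1.17²)) = 0.340976·exp(-3.88180) = 0.00702876
  f_III = (1/(0.38·√(2π)))·exp(−(7.1−7.47)²/(2·0.38²)) = 1.049848·exp(-0.47403) = 0.653518
  f_IV = (1/(1.14·√(2π)))·exp(−(7.1−7.74)²/(2·1.14²)) = 0.349949·exp(-0.15759) = 0.298928
Prior × likelihood for each component:
  π_I·f_I = 0.38 × 2.41254e-23 = 9.16764e-24
  π_II·f_II = 0.38 × 0.00702876 = 0.00267093
  π_III·f_III = 0.08 × 0.653518 = 0.0522815
  π_IV·f_IV = 0.16 × 0.298928 = 0.0478284
Evidence: 9.16764e-24 + 0.00267093 + 0.0522815 + 0.0478284 = 0.102781
P(Population IV | data) ≈ 0.4653

0.4653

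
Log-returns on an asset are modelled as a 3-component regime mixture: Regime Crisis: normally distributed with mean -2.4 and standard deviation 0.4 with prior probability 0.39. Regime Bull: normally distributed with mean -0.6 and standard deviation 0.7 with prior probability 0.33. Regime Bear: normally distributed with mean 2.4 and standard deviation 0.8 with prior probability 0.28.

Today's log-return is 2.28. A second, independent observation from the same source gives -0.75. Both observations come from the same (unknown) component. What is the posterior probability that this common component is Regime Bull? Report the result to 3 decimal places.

By Bayes' theorem, P(k | x) = π_k f_k(x) / Σ_j π_j f_j(x).
Since both observations come from the same component, the likelihood for component k is f_k(x₁)·f_k(x₂).
  f_Crisis = [1.87743e-30] × [0.000201351] = 3.78023e-34
  f_Bull = [0.00012025] × [0.556982] = 6.69771e-05
  f_Bear = [0.493099] × [0.000214383] = 0.000105712
Unnormalised posteriors:
  π_Crisis·f_Crisis = 0.39 × 3.78023e-34 = 1.47429e-34
  π_Bull·f_Bull = 0.33 × 6.69771e-05 = 2.21024e-05
  π_Bear·f_Bear = 0.28 × 0.000105712 = 2.95993e-05
Sum: 1.47429e-34 + 2.21024e-05 + 2.95993e-05 = 5.17018e-05
Responsibility of Regime Bull: 2.21024e-05 / 5.17018e-05 ≈ 0.427

0.427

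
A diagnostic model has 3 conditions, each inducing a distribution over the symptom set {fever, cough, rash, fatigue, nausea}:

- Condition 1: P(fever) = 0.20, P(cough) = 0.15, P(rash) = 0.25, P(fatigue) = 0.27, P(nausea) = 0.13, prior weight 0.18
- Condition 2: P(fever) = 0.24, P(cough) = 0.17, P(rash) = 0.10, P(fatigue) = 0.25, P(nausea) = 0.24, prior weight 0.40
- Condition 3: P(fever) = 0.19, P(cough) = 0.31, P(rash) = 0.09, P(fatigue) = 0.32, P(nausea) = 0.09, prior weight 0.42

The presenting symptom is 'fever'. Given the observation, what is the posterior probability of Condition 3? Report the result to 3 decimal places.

Posterior ∝ prior × likelihood, so P(k | x) ∝ π_k f_k(x); normalise over all components.
Evaluate each component's likelihood at the observed value:
  p_1 = P(fever | comp) = 0.20
  p_2 = P(fever | comp) = 0.24
  p_3 = P(fever | comp) = 0.19
Prior × likelihood for each component:
  π_1·p_1 = 0.18 × 0.2 = 0.036
  π_2·p_2 = 0.40 × 0.24 = 0.096
  π_3·p_3 = 0.42 × 0.19 = 0.0798
Sum: 0.036 + 0.096 + 0.0798 = 0.2118
So the posterior for Condition 3 is 0.0798 / 0.2118 ≈ 0.377.

0.377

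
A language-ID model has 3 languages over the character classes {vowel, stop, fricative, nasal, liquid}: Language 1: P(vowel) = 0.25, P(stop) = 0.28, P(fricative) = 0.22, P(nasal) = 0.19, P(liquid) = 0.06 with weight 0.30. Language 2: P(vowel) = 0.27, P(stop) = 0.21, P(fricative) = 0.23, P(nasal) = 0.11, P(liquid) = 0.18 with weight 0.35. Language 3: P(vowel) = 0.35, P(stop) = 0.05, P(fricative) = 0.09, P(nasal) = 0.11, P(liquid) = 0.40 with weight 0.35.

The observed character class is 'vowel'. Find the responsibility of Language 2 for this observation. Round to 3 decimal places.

0.324

P(component k | x) = π_k·f_k(x) / marginal(x), where marginal(x) = Σ_j π_j·f_j(x).
Component likelihoods at x = 'vowel':
  L_1 = P(vowel | comp) = 0.25
  L_2 = P(vowel | comp) = 0.27
  L_3 = P(vowel | comp) = 0.35
Weight by the priors:
  π_1·L_1 = 0.30 × 0.25 = 0.075
  π_2·L_2 = 0.35 × 0.27 = 0.0945
  π_3·L_3 = 0.35 × 0.35 = 0.1225
Evidence: 0.075 + 0.0945 + 0.1225 = 0.292
P(Language 2 | the observation) = 0.0945 / 0.292 ≈ 0.324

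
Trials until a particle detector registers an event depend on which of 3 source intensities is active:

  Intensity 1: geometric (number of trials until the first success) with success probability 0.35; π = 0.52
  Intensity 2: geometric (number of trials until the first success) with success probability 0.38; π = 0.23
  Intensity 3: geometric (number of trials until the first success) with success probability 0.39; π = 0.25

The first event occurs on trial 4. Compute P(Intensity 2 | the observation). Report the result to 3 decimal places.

Posterior ∝ prior × likelihood, so P(k | x) ∝ π_k f_k(x); normalise over all components.
Component likelihoods at x = 4:
  L_1 = 0.35·(1−0.35)^3 = 0.35·0.274625 = 0.0961188
  L_2 = 0.38·(1−0.38)^3 = 0.38·0.238328 = 0.0905646
  L_3 = 0.39·(1−0.39)^3 = 0.39·0.226981 = 0.0885226
Unnormalised posteriors:
  π_1·L_1 = 0.52 × 0.0961188 = 0.0499818
  π_2·L_2 = 0.23 × 0.0905646 = 0.0208299
  π_3·L_3 = 0.25 × 0.0885226 = 0.0221306
Normaliser: 0.0499818 + 0.0208299 + 0.0221306 = 0.0929423
Responsibility of Intensity 2: 0.0208299 / 0.0929423 ≈ 0.224

0.224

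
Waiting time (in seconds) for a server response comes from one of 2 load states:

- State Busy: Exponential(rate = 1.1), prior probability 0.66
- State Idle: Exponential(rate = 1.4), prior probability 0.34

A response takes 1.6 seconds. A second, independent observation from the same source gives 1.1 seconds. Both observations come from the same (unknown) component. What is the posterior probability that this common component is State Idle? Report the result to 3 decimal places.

The responsibility of component k is P(Z=k) f_k(x) divided by Σ_j P(Z=j) f_j(x).
Since both observations come from the same component, the likelihood for component k is f_k(x₁)·f_k(x₂).
  f_Busy = [0.189249] × [0.328017] = 0.062077
  f_Idle = [0.149042] × [0.300134] = 0.0447325
Unnormalised posteriors:
  P(Z=Busy)·f_Busy = 0.66 × 0.062077 = 0.0409708
  P(Z=Idle)·f_Idle = 0.34 × 0.0447325 = 0.015209
Marginal: 0.0409708 + 0.015209 = 0.0561799
Responsibility of State Idle: 0.015209 / 0.0561799 ≈ 0.271

0.271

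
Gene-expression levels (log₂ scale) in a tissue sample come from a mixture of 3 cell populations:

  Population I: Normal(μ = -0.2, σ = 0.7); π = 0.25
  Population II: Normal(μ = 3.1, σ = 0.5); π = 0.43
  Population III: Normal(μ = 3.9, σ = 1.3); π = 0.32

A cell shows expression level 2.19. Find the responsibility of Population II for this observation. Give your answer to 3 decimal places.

0.611

The responsibility of component k is π_k f_k(x) divided by Σ_j π_j f_j(x).
Component likelihoods at x = 2.19:
  f_I = (1/(0.7·√(2π)))·exp(−(2.19−-0.2)²/(2·0.7²)) = 0.569918·exp(-5.82867) = 0.00167668
  f_II = (1/(0.5·√(2π)))·exp(−(2.19−3.1)²/(2·0.5²)) = 0.797885·exp(-1.65620) = 0.152287
  f_III = (1/(1.3·√(2π)))·exp(−(2.19−3.9)²/(2·1.3²)) = 0.306879·exp(-0.86512) = 0.129196
Prior × likelihood for each component:
  π_I·f_I = 0.25 × 0.00167668 = 0.000419171
  π_II·f_II = 0.43 × 0.152287 = 0.0654832
  π_III·f_III = 0.32 × 0.129196 = 0.0413429
Normaliser: 0.000419171 + 0.0654832 + 0.0413429 = 0.107245
Responsibility of Population II: 0.0654832 / 0.107245 ≈ 0.611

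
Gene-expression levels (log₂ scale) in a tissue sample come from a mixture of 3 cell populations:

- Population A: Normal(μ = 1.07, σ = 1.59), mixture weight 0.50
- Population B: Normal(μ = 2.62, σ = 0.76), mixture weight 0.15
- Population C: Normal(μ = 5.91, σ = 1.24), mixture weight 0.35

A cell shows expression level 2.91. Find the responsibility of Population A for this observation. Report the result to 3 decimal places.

0.448

The responsibility of component k is π_k f_k(x) divided by Σ_j π_j f_j(x).
Normal densities:
  L_A = (1/(1.59·√(2π)))·exp(−(2.91−1.07)²/(2·1.59²)) = 0.250907·exp(-0.66959) = 0.128443
  L_B = (1/(0.76·√(2π)))·exp(−(2.91−2.62)²/(2·0.76²)) = 0.524924·exp(-0.07280) = 0.488067
  L_C = (1/(1.24·√(2π)))·exp(−(2.91−5.91)²/(2·1.24²)) = 0.321728·exp(-2.92664) = 0.0172371
Unnormalised posteriors:
  π_A·L_A = 0.50 × 0.128443 = 0.0642217
  π_B·L_B = 0.15 × 0.488067 = 0.07321
  π_C·L_C = 0.35 × 0.0172371 = 0.006033
Normaliser: 0.0642217 + 0.07321 + 0.006033 = 0.143465
P(Population A | x) = 0.0642217 / 0.143465 ≈ 0.448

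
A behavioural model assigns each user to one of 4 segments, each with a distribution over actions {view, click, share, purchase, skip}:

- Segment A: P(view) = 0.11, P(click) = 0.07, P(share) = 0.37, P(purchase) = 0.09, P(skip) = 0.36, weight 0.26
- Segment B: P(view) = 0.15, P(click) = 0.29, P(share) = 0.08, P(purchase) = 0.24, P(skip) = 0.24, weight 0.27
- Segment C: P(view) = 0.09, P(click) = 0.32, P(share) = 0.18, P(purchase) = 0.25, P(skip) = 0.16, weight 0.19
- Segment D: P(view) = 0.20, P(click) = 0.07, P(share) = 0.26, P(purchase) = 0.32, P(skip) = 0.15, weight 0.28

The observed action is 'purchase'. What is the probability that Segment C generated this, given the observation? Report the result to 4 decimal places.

Posterior ∝ prior × likelihood, so P(k | x) ∝ P(Z=k) f_k(x); normalise over all components.
Component likelihoods at x = 'purchase':
  p_A = P(purchase | comp) = 0.09
  p_B = P(purchase | comp) = 0.24
  p_C = P(purchase | comp) = 0.25
  p_D = P(purchase | comp) = 0.32
Prior × likelihood for each component:
  P(Z=A)·p_A = 0.26 × 0.09 = 0.0234
  P(Z=B)·p_B = 0.27 × 0.24 = 0.0648
  P(Z=C)·p_C = 0.19 × 0.25 = 0.0475
  P(Z=D)·p_D = 0.28 × 0.32 = 0.0896
Denominator: 0.0234 + 0.0648 + 0.0475 + 0.0896 = 0.2253
P(Segment C | the observation) = 0.0475 / 0.2253 ≈ 0.2108

0.2108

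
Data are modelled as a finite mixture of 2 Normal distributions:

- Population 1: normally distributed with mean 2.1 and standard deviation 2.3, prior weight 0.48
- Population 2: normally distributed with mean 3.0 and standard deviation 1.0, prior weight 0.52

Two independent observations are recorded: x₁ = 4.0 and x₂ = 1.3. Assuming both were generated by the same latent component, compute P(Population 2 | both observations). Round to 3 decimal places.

By Bayes' theorem, P(k | x) = w_k f_k(x) / Σ_j w_j f_j(x).
Since both observations come from the same component, the likelihood for component k is f_k(x₁)·f_k(x₂).
  p_1 = [0.12331] × [0.163272] = 0.020133
  p_2 = [0.241971] × [0.0940491] = 0.0227571
Unnormalised posteriors:
  w_1·p_1 = 0.48 × 0.020133 = 0.00966382
  w_2·p_2 = 0.52 × 0.0227571 = 0.0118337
Sum: 0.00966382 + 0.0118337 = 0.0214975
P(Population 2 | data) = 0.0118337 / 0.0214975 ≈ 0.550

0.550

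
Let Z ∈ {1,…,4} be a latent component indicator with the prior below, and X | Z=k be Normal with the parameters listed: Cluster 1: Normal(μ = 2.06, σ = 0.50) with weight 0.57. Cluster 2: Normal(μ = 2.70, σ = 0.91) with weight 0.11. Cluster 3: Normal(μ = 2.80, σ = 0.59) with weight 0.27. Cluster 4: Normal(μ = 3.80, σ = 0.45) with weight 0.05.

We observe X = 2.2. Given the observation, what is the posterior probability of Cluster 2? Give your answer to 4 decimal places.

P(component k | x) = π_k·f_k(x) / marginal(x), where marginal(x) = Σ_j π_j·f_j(x).
Component likelihoods at x = 2.2:
  p_1 = (1/(0.50·√(2π)))·exp(−(2.2−2.06)²/(2·0.50²)) = 0.797885·exp(-0.03920) = 0.767213
  p_2 = (1/(0.91·√(2π)))·exp(−(2.2−2.70)²/(2·0.91²)) = 0.438398·exp(-0.15095) = 0.376975
  p_3 = (1/(0.59·√(2π)))·exp(−(2.2−2.80)²/(2·0.59²)) = 0.676173·exp(-0.51709) = 0.403169
  p_4 = (1/(0.45·√(2π)))·exp(−(2.2−3.80)²/(2·0.45²)) = 0.886538·exp(-6.32099) = 0.00159414
Multiply by the mixture weights:
  π_1·p_1 = 0.57 × 0.767213 = 0.437311
  π_2·p_2 = 0.11 × 0.376975 = 0.0414673
  π_3·p_3 = 0.27 × 0.403169 = 0.108856
  π_4·p_4 = 0.05 × 0.00159414 = 7.97072e-05
Marginal: 0.437311 + 0.0414673 + 0.108856 + 7.97072e-05 = 0.587714
So the posterior for Cluster 2 is 0.0414673 / 0.587714 ≈ 0.0706.

0.0706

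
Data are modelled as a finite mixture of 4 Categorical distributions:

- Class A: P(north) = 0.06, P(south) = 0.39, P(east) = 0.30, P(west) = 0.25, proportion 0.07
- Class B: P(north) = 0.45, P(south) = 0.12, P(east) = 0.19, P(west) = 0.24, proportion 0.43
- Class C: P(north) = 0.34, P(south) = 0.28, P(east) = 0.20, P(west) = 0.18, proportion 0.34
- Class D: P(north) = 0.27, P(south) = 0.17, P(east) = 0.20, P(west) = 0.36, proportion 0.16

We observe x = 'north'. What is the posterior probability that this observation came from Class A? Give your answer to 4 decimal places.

Apply Bayes' rule: the posterior for each component is proportional to its prior times its likelihood at x.
Categorical probabilities:
  L_A = P(north | comp) = 0.06
  L_B = P(north | comp) = 0.45
  L_C = P(north | comp) = 0.34
  L_D = P(north | comp) = 0.27
Unnormalised posteriors:
  P(Z=A)·L_A = 0.07 × 0.06 = 0.0042
  P(Z=B)·L_B = 0.43 × 0.45 = 0.1935
  P(Z=C)·L_C = 0.34 × 0.34 = 0.1156
  P(Z=D)·L_D = 0.16 × 0.27 = 0.0432
Sum: 0.0042 + 0.1935 + 0.1156 + 0.0432 = 0.3565
P(Class A | data) = 0.0042 / 0.3565 ≈ 0.0118

0.0118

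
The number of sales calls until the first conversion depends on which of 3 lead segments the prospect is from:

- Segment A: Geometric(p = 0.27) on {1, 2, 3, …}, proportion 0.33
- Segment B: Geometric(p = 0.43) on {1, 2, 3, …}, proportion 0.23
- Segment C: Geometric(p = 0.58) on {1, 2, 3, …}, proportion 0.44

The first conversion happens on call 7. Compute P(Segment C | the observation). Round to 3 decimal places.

0.077

By Bayes' theorem, P(k | x) = P(Z=k) f_k(x) / Σ_j P(Z=j) f_j(x).
Evaluate each component's likelihood at the observed value:
  p_A = 0.0408602
  p_B = 0.0147475
  p_C = 0.00318364
Weight by the priors:
  P(Z=A)·p_A = 0.33 × 0.0408602 = 0.0134839
  P(Z=B)·p_B = 0.23 × 0.0147475 = 0.00339192
  P(Z=C)·p_C = 0.44 × 0.00318364 = 0.0014008
Marginal: 0.0134839 + 0.00339192 + 0.0014008 = 0.0182766
P(Segment C | the observation) ≈ 0.077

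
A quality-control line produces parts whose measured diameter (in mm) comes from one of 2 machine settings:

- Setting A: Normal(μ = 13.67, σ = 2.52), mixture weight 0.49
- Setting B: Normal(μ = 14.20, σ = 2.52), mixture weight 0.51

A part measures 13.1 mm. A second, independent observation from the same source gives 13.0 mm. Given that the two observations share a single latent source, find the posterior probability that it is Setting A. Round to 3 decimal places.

0.527

The responsibility of component k is π_k f_k(x) divided by Σ_j π_j f_j(x).
Since both observations come from the same component, the likelihood for component k is f_k(x₁)·f_k(x₂).
  L_A = [(1/(2.52·√(2π)))·exp(−(13.1−13.67)²/(2·2.52²)) = 0.158310·exp(-0.02558) = 0.154312] × [0.152813] = 0.0235809
  L_B = [(1/(2.52·√(2π)))·exp(−(13.1−14.20)²/(2·2.52²)) = 0.158310·exp(-0.09527) = 0.143924] × [0.141342] = 0.0203425
Prior × likelihood for each component:
  π_A·L_A = 0.49 × 0.0235809 = 0.0115546
  π_B·L_B = 0.51 × 0.0203425 = 0.0103747
Sum: 0.0115546 + 0.0103747 = 0.0219293
Responsibility of Setting A: 0.0115546 / 0.0219293 ≈ 0.527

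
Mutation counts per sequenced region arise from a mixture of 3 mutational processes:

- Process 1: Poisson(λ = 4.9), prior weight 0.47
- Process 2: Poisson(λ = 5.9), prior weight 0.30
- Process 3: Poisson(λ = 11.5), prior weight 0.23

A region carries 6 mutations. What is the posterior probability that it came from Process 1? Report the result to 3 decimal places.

0.547

P(component k | x) = π_k·f_k(x) / marginal(x), where marginal(x) = Σ_j π_j·f_j(x).
Evaluate each component's likelihood at the observed value:
  L_1 = e^(−4.9)·4.9^6/6! = 0.143153
  L_2 = e^(−5.9)·5.9^6/6! = 0.160488
  L_3 = e^(−11.5)·11.5^6/6! = 0.0325438
Prior × likelihood for each component:
  π_1·L_1 = 0.47 × 0.143153 = 0.067282
  π_2·L_2 = 0.30 × 0.160488 = 0.0481464
  π_3·L_3 = 0.23 × 0.0325438 = 0.00748507
Evidence: 0.067282 + 0.0481464 + 0.00748507 = 0.122913
So the posterior for Process 1 is 0.067282 / 0.122913 ≈ 0.547.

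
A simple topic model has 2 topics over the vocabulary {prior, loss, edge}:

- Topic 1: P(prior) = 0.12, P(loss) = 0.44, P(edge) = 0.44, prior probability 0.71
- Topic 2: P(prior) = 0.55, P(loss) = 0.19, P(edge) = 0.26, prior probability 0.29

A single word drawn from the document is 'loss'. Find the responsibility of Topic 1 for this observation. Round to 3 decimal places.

By Bayes' theorem, P(k | x) = P(Z=k) f_k(x) / Σ_j P(Z=j) f_j(x).
Component likelihoods at x = 'loss':
  p_1 = P(loss | comp) = 0.44
  p_2 = P(loss | comp) = 0.19
Unnormalised posteriors:
  P(Z=1)·p_1 = 0.71 × 0.44 = 0.3124
  P(Z=2)·p_2 = 0.29 × 0.19 = 0.0551
Normaliser: 0.3124 + 0.0551 = 0.3675
P(Topic 1 | x) = 0.3124 / 0.3675 ≈ 0.850

0.850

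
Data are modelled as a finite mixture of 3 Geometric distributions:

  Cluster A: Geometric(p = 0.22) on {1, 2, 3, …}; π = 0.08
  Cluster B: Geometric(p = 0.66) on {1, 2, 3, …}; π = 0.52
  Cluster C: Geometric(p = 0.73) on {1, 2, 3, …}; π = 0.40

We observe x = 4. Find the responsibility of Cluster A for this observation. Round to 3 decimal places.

0.303

P(component k | x) = P(Z=k)·f_k(x) / marginal(x), where marginal(x) = Σ_j P(Z=j)·f_j(x).
Evaluate each component's likelihood at the observed value:
  p_A = 0.104401
  p_B = 0.0259406
  p_C = 0.0143686
Prior × likelihood for each component:
  P(Z=A)·p_A = 0.08 × 0.104401 = 0.00835212
  P(Z=B)·p_B = 0.52 × 0.0259406 = 0.0134891
  P(Z=C)·p_C = 0.40 × 0.0143686 = 0.00574744
Evidence: 0.00835212 + 0.0134891 + 0.00574744 = 0.0275887
So the posterior for Cluster A is 0.00835212 / 0.0275887 ≈ 0.303.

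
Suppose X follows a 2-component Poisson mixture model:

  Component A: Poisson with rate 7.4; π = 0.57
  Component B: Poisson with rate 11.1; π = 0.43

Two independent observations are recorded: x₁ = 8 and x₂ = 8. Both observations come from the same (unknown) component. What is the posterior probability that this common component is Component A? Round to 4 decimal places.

0.7675

Posterior ∝ prior × likelihood, so P(k | x) ∝ w_k f_k(x); normalise over all components.
Since both observations come from the same component, the likelihood for component k is f_k(x₁)·f_k(x₂).
  f_A = [0.136318] × [0.136318] = 0.0185827
  f_B = [0.0863763] × [0.0863763] = 0.00746086
Weight by the priors:
  w_A·f_A = 0.57 × 0.0185827 = 0.0105921
  w_B·f_B = 0.43 × 0.00746086 = 0.00320817
Denominator: 0.0105921 + 0.00320817 = 0.0138003
So the posterior for Component A is 0.0105921 / 0.0138003 ≈ 0.7675.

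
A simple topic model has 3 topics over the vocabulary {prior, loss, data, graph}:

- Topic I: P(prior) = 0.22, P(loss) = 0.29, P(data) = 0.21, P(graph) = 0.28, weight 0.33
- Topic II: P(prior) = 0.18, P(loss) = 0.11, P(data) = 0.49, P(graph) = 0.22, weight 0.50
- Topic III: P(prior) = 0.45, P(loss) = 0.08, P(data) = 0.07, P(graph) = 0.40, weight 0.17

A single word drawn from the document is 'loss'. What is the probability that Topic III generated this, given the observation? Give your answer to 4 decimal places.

P(component k | x) = π_k·f_k(x) / marginal(x), where marginal(x) = Σ_j π_j·f_j(x).
Categorical probabilities:
  L_I = 0.29
  L_II = 0.11
  L_III = 0.08
Prior × likelihood for each component:
  π_I·L_I = 0.33 × 0.29 = 0.0957
  π_II·L_II = 0.50 × 0.11 = 0.055
  π_III·L_III = 0.17 × 0.08 = 0.0136
Sum: 0.0957 + 0.055 + 0.0136 = 0.1643
P(Topic III | x) = 0.0136 / 0.1643 ≈ 0.0828

0.0828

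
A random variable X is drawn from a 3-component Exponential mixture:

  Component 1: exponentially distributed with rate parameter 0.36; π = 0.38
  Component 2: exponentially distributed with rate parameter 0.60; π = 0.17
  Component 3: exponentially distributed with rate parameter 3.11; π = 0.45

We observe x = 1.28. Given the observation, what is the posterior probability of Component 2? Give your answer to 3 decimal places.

0.296

Posterior ∝ prior × likelihood, so P(k | x) ∝ P(Z=k) f_k(x); normalise over all components.
Component likelihoods at x = 1.28:
  L_1 = 0.36·e^(−0.36·1.28) = 0.36·e^(−0.4608) = 0.22708
  L_2 = 0.60·e^(−0.60·1.28) = 0.60·e^(−0.7680) = 0.278364
  L_3 = 3.11·e^(−3.11·1.28) = 3.11·e^(−3.9808) = 0.0580659
Multiply by the mixture weights:
  P(Z=1)·L_1 = 0.38 × 0.22708 = 0.0862905
  P(Z=2)·L_2 = 0.17 × 0.278364 = 0.0473219
  P(Z=3)·L_3 = 0.45 × 0.0580659 = 0.0261296
Sum: 0.0862905 + 0.0473219 + 0.0261296 = 0.159742
Responsibility of Component 2: 0.0473219 / 0.159742 ≈ 0.296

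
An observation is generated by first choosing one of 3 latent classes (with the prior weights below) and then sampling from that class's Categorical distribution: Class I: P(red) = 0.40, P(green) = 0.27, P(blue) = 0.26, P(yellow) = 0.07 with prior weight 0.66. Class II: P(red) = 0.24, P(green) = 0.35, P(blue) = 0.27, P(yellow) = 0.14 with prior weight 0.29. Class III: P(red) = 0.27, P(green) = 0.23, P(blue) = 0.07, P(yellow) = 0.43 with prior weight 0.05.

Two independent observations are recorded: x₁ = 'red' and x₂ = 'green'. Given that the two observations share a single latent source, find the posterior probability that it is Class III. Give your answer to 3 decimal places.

By Bayes' theorem, P(k | x) = P(Z=k) f_k(x) / Σ_j P(Z=j) f_j(x).
Since both observations come from the same component, the likelihood for component k is f_k(x₁)·f_k(x₂).
  L_I = [0.4] × [0.27] = 0.108
  L_II = [0.24] × [0.35] = 0.084
  L_III = [0.27] × [0.23] = 0.0621
Weight by the priors:
  P(Z=I)·L_I = 0.66 × 0.108 = 0.07128
  P(Z=II)·L_II = 0.29 × 0.084 = 0.02436
  P(Z=III)·L_III = 0.05 × 0.0621 = 0.003105
Evidence: 0.07128 + 0.02436 + 0.003105 = 0.098745
P(Class III | data) = 0.003105 / 0.098745 ≈ 0.031

0.031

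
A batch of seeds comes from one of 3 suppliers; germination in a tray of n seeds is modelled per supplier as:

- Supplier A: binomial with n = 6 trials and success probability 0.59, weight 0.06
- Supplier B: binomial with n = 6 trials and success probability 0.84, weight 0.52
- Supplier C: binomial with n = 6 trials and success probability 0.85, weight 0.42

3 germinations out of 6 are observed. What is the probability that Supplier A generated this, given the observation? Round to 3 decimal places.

Apply Bayes' rule: the posterior for each component is proportional to its prior times its likelihood at x.
Component likelihoods at x = 3 germinations out of 6:
  L_A = 0.283099
  L_B = 0.0485543
  L_C = 0.0414534
Weight by the priors:
  π_A·L_A = 0.06 × 0.283099 = 0.0169859
  π_B·L_B = 0.52 × 0.0485543 = 0.0252482
  π_C·L_C = 0.42 × 0.0414534 = 0.0174104
Marginal: 0.0169859 + 0.0252482 + 0.0174104 = 0.0596446
P(Supplier A | the observation) = 0.0169859 / 0.0596446 ≈ 0.285

0.285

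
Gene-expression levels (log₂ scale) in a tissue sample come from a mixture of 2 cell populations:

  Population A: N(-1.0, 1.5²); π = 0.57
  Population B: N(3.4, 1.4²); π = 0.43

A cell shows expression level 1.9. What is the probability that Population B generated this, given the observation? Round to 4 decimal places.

0.7469

Posterior ∝ prior × likelihood, so P(k | x) ∝ π_k f_k(x); normalise over all components.
Normal densities:
  L_A = (1/(1.5·√(2π)))·exp(−(1.9−-1.0)²/(2·1.5²)) = 0.265962·exp(-1.86889) = 0.0410365
  L_B = (1/(1.4·√(2π)))·exp(−(1.9−3.4)²/(2·1.4²)) = 0.284959·exp(-0.57398) = 0.160511
Weight by the priors:
  π_A·L_A = 0.57 × 0.0410365 = 0.0233908
  π_B·L_B = 0.43 × 0.160511 = 0.0690199
Sum: 0.0233908 + 0.0690199 = 0.0924107
So the posterior for Population B is 0.0690199 / 0.0924107 ≈ 0.7469.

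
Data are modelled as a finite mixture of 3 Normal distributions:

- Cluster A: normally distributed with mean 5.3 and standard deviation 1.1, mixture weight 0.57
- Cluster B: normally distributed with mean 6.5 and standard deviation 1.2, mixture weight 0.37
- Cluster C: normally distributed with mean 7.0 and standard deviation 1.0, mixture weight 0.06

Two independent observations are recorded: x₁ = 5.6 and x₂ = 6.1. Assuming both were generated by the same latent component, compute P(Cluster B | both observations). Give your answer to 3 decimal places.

The responsibility of component k is π_k f_k(x) divided by Σ_j π_j f_j(x).
Since both observations come from the same component, the likelihood for component k is f_k(x₁)·f_k(x₂).
  p_A = [0.349435] × [0.278396] = 0.0972811
  p_B = [0.250948] × [0.314486] = 0.0789196
  p_C = [0.149727] × [0.266085] = 0.0398403
Weight by the priors:
  π_A·p_A = 0.57 × 0.0972811 = 0.0554502
  π_B·p_B = 0.37 × 0.0789196 = 0.0292002
  π_C·p_C = 0.06 × 0.0398403 = 0.00239042
Sum: 0.0554502 + 0.0292002 + 0.00239042 = 0.0870409
P(Cluster B | x₁, x₂) = 0.0292002 / 0.0870409 ≈ 0.335

0.335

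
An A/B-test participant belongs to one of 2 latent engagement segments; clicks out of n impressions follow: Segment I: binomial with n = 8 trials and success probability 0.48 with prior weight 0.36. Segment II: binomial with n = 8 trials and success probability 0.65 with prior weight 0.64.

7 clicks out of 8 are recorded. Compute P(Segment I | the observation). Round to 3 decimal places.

0.091

Posterior ∝ prior × likelihood, so P(k | x) ∝ π_k f_k(x); normalise over all components.
Evaluate each component's likelihood at the observed value:
  L_I = C(8,7)·0.48^7·0.52^1 = 8·0.00587068·0.52 = 0.024422
  L_II = C(8,7)·0.65^7·0.35^1 = 8·0.0490223·0.35 = 0.137262
Weight by the priors:
  π_I·L_I = 0.36 × 0.024422 = 0.00879194
  π_II·L_II = 0.64 × 0.137262 = 0.0878479
Denominator: 0.00879194 + 0.0878479 = 0.0966399
Responsibility of Segment I: 0.00879194 / 0.0966399 ≈ 0.091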